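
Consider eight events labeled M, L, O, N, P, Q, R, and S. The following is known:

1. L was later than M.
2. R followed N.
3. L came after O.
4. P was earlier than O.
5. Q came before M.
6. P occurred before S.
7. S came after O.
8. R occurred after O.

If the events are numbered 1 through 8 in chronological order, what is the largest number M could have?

M must come before L — 1 event forced after it.
Everything else can be placed before M in some valid order, so M can sit as late as position 8 − 1 = 7.

7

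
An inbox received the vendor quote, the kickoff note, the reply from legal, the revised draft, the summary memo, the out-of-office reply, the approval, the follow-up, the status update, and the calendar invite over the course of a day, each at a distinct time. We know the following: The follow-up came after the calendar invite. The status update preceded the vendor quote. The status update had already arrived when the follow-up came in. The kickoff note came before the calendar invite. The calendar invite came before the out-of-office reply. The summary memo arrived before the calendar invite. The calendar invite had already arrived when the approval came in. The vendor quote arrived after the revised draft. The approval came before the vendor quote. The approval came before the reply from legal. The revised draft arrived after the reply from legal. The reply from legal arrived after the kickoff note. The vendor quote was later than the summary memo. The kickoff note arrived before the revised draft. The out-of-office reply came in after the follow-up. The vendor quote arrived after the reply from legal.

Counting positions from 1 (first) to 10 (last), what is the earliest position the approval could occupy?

4

The calendar invite, the kickoff note, and the summary memo must all come before the approval — 3 forced predecessors.
Nothing else is forced ahead of the approval, so its earliest slot is position 3 + 1 = 4.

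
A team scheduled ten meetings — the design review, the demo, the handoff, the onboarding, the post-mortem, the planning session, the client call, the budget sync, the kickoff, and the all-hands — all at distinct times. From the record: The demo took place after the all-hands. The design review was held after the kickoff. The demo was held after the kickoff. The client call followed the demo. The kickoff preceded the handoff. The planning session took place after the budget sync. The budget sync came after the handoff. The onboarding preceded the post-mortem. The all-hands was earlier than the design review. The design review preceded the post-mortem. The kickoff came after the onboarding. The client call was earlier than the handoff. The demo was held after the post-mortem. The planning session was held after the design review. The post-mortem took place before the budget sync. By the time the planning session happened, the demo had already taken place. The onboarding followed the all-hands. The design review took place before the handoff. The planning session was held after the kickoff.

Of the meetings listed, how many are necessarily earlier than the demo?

5

Directly stated before the demo: the all-hands, the kickoff, and the post-mortem.
The design review reaches the demo via the design review → the post-mortem → the demo.
The onboarding reaches the demo via the onboarding → the post-mortem → the demo.
No chain forces the budget sync (or any of the others) ahead of the demo.
That's the all-hands, the design review, the kickoff, the onboarding, and the post-mortem — 5 in all.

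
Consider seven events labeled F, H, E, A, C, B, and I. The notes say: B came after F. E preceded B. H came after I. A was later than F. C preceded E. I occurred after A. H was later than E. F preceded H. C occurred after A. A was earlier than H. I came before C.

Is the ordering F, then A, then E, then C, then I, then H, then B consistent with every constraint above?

no

The constraints require I before C, but in the proposed sequence C appears ahead of I. That one violation is enough.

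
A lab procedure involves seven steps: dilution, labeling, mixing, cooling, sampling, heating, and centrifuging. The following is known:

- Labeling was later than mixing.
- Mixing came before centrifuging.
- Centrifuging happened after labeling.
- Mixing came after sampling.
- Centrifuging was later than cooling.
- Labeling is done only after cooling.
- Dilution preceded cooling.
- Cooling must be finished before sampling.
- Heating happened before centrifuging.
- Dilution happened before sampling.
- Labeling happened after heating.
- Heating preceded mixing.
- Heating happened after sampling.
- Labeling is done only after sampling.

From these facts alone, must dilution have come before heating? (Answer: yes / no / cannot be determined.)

Chain the constraints: dilution → sampling → heating. Each link is directly stated, so dilution comes before heating.

yes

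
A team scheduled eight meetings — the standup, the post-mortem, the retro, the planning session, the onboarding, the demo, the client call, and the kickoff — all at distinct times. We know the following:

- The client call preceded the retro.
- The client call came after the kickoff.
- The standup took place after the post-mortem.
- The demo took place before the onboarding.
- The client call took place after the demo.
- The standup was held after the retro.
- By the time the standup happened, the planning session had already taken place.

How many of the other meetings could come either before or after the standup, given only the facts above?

1

Forced before the standup: the client call, the demo, the kickoff, the planning session, the post-mortem, and the retro.
That leaves the onboarding with no forced order relative to the standup — 1.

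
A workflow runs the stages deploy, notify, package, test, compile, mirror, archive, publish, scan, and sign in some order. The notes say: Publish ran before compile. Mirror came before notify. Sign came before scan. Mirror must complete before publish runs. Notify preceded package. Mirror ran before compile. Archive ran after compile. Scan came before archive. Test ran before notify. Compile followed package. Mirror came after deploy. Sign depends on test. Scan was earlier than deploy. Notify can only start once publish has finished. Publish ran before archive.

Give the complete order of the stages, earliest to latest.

The constraints fix every adjacent pair, so only one ordering works:
test → sign → scan → deploy → mirror → publish → notify → package → compile → archive.

test, sign, scan, deploy, mirror, publish, notify, package, compile, archive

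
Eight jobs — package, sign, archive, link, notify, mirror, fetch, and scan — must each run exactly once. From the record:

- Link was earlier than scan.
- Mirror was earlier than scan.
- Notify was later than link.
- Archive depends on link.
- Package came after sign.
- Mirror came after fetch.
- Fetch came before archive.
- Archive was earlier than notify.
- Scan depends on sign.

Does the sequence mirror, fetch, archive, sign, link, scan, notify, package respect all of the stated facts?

The constraints require fetch before mirror, but in the proposed sequence mirror appears ahead of fetch. That one violation is enough.

no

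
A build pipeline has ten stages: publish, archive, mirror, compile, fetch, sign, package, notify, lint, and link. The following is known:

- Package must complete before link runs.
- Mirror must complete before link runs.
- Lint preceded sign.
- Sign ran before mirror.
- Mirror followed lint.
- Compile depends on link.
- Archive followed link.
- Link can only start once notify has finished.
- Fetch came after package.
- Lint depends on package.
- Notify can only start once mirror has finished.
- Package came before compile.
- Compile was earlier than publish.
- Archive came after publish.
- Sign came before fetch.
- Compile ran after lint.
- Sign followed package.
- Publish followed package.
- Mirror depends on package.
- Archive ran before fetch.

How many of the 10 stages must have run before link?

5

Directly stated before link: mirror, notify, and package.
Lint reaches link via lint → mirror → link.
Sign reaches link via sign → mirror → link.
No chain forces fetch (or any of the others) ahead of link.
That's lint, mirror, notify, package, and sign — 5 in all.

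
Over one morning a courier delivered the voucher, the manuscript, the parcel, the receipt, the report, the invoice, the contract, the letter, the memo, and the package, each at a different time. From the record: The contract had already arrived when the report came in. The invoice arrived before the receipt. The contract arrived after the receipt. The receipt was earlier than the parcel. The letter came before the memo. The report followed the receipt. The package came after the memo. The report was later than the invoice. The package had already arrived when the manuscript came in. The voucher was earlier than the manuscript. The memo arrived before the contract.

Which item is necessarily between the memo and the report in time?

the contract

Tracing the constraints gives the memo → the contract → the report, so the contract sits after the memo and before the report.
No other item is forced both after the memo and before the report.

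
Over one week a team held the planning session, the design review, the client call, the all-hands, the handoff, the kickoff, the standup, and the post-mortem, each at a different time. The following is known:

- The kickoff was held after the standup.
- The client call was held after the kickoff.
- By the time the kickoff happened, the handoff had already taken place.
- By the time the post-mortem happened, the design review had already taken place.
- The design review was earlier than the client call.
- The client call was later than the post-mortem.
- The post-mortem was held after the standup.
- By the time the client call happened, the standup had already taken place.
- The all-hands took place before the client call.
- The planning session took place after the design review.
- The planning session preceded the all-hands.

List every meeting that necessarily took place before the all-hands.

Directly stated before the all-hands: the planning session.
The design review reaches the all-hands via the design review → the planning session → the all-hands.
No chain forces the handoff (or any of the others) ahead of the all-hands.

the design review, the planning session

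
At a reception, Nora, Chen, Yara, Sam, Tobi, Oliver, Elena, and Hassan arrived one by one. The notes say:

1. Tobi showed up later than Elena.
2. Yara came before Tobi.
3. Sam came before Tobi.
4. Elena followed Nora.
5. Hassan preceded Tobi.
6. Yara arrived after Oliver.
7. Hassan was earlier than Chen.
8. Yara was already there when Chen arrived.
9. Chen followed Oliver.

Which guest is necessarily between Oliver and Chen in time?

Yara

Tracing the constraints gives Oliver → Yara → Chen, so Yara sits after Oliver and before Chen.
No other guest is forced both after Oliver and before Chen.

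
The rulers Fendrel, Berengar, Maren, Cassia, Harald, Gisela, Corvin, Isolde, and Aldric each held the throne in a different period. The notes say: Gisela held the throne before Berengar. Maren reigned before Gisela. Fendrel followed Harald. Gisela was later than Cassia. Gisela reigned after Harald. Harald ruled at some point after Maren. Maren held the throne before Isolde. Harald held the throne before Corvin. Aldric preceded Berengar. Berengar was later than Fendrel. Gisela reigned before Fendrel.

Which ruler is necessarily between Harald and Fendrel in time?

Tracing the constraints gives Harald → Gisela → Fendrel, so Gisela sits after Harald and before Fendrel.
No other ruler is forced both after Harald and before Fendrel.

Gisela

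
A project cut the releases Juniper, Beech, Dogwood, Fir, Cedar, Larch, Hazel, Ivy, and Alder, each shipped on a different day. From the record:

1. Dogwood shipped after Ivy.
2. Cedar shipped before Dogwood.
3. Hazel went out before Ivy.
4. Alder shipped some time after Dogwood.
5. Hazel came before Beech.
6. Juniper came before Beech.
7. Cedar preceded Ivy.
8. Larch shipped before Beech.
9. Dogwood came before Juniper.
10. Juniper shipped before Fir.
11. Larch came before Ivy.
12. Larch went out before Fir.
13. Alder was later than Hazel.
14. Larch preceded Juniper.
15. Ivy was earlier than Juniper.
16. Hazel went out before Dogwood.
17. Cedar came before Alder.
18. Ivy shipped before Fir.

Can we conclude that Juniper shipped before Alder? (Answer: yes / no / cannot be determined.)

No chain of stated constraints runs from Juniper to Alder, and none runs from Alder to Juniper either.
So the relative order of Juniper and Alder is not fixed by the given facts.

cannot be determined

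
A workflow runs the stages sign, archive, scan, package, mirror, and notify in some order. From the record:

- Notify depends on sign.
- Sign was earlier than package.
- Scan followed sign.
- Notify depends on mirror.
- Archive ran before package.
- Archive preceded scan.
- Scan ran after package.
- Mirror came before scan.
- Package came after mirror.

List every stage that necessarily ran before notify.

mirror, sign

Directly stated before notify: mirror and sign.
No chain forces scan (or any of the others) ahead of notify.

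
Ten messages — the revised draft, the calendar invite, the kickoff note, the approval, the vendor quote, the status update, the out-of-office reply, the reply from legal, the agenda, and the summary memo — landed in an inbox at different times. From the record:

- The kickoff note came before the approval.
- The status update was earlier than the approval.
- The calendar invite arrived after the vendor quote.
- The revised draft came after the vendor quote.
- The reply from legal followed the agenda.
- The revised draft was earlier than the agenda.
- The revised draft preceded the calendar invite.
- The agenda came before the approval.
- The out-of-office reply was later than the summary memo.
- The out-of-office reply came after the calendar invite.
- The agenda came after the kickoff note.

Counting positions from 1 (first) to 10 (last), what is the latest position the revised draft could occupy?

5

The revised draft must come before the agenda, the approval, the calendar invite, the out-of-office reply, and the reply from legal — 5 messages forced after it.
Everything else can be placed before the revised draft in some valid order, so the revised draft can sit as late as position 10 − 5 = 5.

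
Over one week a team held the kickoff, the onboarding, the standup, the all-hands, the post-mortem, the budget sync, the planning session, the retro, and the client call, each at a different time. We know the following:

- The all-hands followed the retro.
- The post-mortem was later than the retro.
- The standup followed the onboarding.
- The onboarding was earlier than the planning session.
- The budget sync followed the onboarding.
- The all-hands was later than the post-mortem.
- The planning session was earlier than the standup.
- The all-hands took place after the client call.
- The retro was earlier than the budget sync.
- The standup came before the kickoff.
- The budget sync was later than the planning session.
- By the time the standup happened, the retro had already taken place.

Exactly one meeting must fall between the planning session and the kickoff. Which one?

Tracing the constraints gives the planning session → the standup → the kickoff, so the standup sits after the planning session and before the kickoff.
No other meeting is forced both after the planning session and before the kickoff.

the standup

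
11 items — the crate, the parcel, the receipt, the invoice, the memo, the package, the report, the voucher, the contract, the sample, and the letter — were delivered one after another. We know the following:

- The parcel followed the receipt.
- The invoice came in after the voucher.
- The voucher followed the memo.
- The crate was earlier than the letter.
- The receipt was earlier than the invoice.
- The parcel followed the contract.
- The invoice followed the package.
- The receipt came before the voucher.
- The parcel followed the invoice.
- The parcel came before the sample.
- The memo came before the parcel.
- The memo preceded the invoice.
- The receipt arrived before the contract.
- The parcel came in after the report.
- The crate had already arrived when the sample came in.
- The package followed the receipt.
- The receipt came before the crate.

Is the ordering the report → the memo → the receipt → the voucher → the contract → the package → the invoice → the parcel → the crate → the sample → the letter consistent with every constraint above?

yes

Check each stated constraint against the proposed order — e.g. the memo is ahead of the parcel; the report is ahead of the parcel. Every pair is in the required order; nothing is violated.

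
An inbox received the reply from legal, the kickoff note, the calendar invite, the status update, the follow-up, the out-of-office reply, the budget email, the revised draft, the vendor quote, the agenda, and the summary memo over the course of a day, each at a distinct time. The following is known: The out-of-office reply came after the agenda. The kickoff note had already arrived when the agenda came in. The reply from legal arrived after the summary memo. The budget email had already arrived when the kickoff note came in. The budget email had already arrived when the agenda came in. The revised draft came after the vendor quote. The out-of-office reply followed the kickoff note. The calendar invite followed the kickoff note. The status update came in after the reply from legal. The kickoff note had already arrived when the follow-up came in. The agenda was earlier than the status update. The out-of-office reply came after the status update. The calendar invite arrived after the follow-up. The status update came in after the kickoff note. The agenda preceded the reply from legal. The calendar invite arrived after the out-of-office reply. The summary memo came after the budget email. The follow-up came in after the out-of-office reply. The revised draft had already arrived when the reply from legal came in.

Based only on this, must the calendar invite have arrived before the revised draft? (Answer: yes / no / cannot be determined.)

Tracing the constraints gives the revised draft → the reply from legal → the status update → the out-of-office reply → the calendar invite, so the revised draft must come before the calendar invite.
That means the calendar invite cannot be before the revised draft.

no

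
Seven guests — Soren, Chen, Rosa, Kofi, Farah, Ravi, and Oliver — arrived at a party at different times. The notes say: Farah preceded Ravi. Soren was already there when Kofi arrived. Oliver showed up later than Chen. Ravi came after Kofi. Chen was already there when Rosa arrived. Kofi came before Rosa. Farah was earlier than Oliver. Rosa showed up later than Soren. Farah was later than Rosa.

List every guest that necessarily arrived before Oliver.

Chen, Farah, Kofi, Rosa, Soren

Directly stated before Oliver: Chen and Farah.
Kofi reaches Oliver via Kofi → Rosa → Farah → Oliver.
Rosa reaches Oliver via Rosa → Farah → Oliver.
Soren reaches Oliver via Soren → Rosa → Farah → Oliver.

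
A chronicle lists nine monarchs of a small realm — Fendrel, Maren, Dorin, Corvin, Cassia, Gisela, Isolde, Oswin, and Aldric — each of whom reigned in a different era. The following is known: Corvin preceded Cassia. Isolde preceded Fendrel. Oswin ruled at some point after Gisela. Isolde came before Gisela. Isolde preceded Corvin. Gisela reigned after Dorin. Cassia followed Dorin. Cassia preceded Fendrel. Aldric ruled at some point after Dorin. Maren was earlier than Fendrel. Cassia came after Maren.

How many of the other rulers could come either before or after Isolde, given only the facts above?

3

Forced after Isolde: Cassia, Corvin, Fendrel, Gisela, and Oswin.
That leaves Aldric, Dorin, and Maren with no forced order relative to Isolde — 3.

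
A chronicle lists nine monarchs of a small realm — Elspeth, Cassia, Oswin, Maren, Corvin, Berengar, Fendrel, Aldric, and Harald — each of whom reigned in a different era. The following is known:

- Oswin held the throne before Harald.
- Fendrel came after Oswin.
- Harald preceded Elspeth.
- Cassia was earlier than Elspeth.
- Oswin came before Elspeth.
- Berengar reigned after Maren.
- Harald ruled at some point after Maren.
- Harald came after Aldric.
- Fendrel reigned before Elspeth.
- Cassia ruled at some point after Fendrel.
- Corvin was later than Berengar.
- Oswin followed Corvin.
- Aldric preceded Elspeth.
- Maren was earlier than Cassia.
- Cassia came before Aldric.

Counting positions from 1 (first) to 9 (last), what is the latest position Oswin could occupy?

4

Oswin must come before Aldric, Cassia, Elspeth, Fendrel, and Harald — 5 rulers forced after them.
Everything else can be placed before Oswin in some valid order, so Oswin can sit as late as position 9 − 5 = 4.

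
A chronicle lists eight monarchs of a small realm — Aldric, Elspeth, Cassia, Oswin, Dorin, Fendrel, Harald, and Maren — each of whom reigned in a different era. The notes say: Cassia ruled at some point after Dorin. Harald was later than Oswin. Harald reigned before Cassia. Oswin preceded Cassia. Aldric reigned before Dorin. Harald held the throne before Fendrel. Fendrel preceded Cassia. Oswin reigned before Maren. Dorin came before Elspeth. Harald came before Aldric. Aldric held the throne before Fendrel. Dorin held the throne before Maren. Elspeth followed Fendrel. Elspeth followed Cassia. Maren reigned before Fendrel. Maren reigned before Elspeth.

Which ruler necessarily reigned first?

Oswin

Oswin has a chain of constraints placing them before every other ruler, so Oswin must be first.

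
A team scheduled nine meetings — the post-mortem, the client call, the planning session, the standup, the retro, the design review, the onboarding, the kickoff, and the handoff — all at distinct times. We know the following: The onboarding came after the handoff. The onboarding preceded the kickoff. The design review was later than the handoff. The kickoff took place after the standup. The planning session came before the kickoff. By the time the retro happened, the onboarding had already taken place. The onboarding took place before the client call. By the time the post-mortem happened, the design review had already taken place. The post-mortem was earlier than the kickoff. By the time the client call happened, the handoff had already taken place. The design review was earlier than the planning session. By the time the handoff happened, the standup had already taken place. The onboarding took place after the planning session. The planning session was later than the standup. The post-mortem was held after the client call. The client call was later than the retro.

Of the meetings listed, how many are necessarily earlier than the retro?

Directly stated before the retro: the onboarding.
The design review reaches the retro via the design review → the planning session → the onboarding → the retro.
The handoff reaches the retro via the handoff → the onboarding → the retro.
The planning session reaches the retro via the planning session → the onboarding → the retro.
Likewise the standup reaches the retro by chaining the stated constraints.
That's the design review, the handoff, the onboarding, the planning session, and the standup — 5 in all.

5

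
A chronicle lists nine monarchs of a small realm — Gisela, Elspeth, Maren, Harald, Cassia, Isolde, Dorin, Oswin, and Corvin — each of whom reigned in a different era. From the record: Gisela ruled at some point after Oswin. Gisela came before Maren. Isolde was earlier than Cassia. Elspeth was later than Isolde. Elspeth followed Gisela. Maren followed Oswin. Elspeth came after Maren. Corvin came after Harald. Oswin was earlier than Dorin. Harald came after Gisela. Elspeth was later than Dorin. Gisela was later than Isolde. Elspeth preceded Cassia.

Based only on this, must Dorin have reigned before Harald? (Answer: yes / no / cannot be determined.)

No chain of stated constraints runs from Dorin to Harald, and none runs from Harald to Dorin either.
So the relative order of Dorin and Harald is not fixed by the given facts.

cannot be determined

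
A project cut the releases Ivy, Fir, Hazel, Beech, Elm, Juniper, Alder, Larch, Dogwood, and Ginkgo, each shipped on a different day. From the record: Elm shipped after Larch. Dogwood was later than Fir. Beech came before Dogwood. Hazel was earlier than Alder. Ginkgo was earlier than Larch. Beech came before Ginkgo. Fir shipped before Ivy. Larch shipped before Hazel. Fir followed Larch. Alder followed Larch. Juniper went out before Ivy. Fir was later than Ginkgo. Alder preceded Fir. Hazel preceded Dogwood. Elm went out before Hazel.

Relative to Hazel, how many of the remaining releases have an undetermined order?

1

Forced before Hazel: Beech, Elm, Ginkgo, and Larch; forced after Hazel: Alder, Dogwood, Fir, and Ivy.
That leaves Juniper with no forced order relative to Hazel — 1.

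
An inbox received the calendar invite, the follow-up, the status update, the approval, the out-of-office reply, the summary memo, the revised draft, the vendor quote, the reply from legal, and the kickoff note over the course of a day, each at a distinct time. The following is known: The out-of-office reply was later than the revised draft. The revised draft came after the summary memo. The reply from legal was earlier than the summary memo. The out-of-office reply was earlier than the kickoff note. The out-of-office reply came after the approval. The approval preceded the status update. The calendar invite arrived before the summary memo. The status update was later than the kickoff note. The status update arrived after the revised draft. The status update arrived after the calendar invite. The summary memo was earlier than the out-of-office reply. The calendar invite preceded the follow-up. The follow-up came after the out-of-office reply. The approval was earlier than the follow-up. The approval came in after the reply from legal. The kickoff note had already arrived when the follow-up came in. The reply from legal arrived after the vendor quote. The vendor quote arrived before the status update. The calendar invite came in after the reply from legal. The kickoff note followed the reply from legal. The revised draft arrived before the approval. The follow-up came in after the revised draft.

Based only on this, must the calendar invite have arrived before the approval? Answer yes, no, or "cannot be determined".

Chain the constraints: the calendar invite → the summary memo → the revised draft → the approval. Each link is directly stated, so the calendar invite comes before the approval.

yes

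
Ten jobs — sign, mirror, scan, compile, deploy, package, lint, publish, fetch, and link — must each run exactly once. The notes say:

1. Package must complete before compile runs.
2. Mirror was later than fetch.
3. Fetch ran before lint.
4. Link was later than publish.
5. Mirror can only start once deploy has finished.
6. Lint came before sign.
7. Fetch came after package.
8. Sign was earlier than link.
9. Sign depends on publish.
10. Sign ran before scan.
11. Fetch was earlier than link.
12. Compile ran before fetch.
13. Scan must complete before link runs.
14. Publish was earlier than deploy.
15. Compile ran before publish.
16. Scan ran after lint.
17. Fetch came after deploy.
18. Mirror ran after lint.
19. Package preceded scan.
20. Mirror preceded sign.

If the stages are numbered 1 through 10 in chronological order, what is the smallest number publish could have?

3

Compile and package must both come before publish — 2 forced predecessors.
Nothing else is forced ahead of publish, so its earliest slot is position 2 + 1 = 3.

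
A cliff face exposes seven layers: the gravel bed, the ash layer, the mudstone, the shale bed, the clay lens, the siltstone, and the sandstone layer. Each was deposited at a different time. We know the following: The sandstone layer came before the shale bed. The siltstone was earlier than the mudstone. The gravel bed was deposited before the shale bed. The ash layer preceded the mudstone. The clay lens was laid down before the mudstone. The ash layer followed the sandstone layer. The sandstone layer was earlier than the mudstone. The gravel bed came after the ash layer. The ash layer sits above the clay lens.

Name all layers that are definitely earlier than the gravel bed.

the ash layer, the clay lens, the sandstone layer

Directly stated before the gravel bed: the ash layer.
The clay lens reaches the gravel bed via the clay lens → the ash layer → the gravel bed.
The sandstone layer reaches the gravel bed via the sandstone layer → the ash layer → the gravel bed.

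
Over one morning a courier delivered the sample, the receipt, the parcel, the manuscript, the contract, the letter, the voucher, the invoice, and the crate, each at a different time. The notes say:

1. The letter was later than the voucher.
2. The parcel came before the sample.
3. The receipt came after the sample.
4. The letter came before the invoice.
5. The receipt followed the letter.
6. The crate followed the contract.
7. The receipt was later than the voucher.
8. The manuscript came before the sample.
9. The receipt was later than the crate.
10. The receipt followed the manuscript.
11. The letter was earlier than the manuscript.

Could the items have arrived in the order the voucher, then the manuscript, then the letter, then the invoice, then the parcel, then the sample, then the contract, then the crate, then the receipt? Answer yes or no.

The constraints require the letter before the manuscript, but in the proposed sequence the manuscript appears ahead of the letter. That one violation is enough.

no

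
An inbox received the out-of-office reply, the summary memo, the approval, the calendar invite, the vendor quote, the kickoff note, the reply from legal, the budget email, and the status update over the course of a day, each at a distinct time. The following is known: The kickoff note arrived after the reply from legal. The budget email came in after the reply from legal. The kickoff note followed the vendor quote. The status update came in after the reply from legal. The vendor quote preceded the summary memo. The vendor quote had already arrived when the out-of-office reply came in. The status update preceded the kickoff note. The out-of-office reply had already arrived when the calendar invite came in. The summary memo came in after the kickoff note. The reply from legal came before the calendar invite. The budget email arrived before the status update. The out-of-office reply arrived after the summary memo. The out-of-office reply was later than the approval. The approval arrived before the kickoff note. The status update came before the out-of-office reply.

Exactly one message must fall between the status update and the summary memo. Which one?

the kickoff note

Tracing the constraints gives the status update → the kickoff note → the summary memo, so the kickoff note sits after the status update and before the summary memo.
No other message is forced both after the status update and before the summary memo.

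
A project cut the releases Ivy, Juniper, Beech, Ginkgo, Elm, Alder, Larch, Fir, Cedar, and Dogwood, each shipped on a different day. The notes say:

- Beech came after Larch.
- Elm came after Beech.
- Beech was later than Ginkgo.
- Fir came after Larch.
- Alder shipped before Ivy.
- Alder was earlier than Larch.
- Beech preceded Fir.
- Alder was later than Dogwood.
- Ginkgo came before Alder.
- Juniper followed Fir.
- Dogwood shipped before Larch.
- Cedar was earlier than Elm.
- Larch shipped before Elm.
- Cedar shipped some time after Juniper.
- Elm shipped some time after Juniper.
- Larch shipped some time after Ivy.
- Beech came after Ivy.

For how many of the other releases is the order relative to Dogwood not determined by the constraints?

Forced after Dogwood: Alder, Beech, Cedar, Elm, Fir, Ivy, Juniper, and Larch.
That leaves Ginkgo with no forced order relative to Dogwood — 1.

1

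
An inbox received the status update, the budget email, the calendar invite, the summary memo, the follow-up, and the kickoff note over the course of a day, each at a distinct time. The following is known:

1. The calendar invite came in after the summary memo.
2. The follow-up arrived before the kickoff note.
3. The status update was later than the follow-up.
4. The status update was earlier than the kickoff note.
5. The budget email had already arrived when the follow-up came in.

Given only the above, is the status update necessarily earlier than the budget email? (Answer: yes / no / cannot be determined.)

Tracing the constraints gives the budget email → the follow-up → the status update, so the budget email must come before the status update.
That means the status update cannot be before the budget email.

no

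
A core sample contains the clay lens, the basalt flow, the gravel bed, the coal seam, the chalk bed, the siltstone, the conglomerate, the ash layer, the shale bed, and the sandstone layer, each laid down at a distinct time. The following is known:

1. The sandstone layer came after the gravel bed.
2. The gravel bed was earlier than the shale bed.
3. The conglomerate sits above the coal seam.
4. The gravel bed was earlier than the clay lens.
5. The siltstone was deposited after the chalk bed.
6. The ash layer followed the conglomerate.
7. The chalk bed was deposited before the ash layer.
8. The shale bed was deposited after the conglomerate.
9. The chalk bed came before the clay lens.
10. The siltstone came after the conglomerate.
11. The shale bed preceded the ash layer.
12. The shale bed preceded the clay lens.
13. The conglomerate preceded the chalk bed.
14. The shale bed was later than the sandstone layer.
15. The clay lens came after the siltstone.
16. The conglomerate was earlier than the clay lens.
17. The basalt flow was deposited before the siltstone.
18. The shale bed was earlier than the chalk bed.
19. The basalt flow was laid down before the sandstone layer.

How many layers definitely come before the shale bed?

5

Directly stated before the shale bed: the conglomerate, the gravel bed, and the sandstone layer.
The basalt flow reaches the shale bed via the basalt flow → the sandstone layer → the shale bed.
The coal seam reaches the shale bed via the coal seam → the conglomerate → the shale bed.
No chain forces the siltstone (or any of the others) ahead of the shale bed.
That's the basalt flow, the coal seam, the conglomerate, the gravel bed, and the sandstone layer — 5 in all.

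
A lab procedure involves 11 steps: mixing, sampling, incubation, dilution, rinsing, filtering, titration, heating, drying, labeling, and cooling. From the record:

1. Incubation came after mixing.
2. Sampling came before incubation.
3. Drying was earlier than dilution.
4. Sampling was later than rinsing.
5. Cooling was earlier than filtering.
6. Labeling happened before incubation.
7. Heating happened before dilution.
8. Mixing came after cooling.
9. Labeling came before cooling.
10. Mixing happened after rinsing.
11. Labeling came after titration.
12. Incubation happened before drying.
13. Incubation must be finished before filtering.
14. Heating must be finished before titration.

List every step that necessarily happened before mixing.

cooling, heating, labeling, rinsing, titration

Directly stated before mixing: cooling and rinsing.
Heating reaches mixing via heating → titration → labeling → cooling → mixing.
Labeling reaches mixing via labeling → cooling → mixing.
Titration reaches mixing via titration → labeling → cooling → mixing.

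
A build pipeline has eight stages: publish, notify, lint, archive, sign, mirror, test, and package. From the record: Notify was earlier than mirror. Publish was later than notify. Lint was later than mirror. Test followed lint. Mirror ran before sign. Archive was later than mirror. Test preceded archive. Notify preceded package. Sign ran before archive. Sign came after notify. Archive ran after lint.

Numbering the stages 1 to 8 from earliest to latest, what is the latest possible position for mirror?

4

Mirror must come before archive, lint, sign, and test — 4 stages forced after it.
Everything else can be placed before mirror in some valid order, so mirror can sit as late as position 8 − 4 = 4.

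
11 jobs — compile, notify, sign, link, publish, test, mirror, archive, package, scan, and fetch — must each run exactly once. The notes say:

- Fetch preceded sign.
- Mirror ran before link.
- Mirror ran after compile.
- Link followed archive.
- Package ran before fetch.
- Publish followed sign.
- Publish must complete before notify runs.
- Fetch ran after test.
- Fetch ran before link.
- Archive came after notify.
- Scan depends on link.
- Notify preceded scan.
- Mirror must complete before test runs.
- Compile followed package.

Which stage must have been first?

Package has a chain of constraints placing it before every other stage, so package must be first.

package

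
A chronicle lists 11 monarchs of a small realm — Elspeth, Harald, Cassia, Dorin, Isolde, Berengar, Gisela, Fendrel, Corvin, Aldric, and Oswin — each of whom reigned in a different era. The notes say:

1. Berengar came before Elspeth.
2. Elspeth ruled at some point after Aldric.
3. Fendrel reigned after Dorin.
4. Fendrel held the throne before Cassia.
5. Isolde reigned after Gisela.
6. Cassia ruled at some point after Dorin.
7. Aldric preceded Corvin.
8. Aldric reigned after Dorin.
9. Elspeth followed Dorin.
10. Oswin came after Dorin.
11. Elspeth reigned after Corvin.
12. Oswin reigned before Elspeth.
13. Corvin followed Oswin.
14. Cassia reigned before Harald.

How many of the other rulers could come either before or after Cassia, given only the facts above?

7

Forced before Cassia: Dorin and Fendrel; forced after Cassia: Harald.
That leaves Aldric, Berengar, Corvin, Elspeth, Gisela, Isolde, and Oswin with no forced order relative to Cassia — 7.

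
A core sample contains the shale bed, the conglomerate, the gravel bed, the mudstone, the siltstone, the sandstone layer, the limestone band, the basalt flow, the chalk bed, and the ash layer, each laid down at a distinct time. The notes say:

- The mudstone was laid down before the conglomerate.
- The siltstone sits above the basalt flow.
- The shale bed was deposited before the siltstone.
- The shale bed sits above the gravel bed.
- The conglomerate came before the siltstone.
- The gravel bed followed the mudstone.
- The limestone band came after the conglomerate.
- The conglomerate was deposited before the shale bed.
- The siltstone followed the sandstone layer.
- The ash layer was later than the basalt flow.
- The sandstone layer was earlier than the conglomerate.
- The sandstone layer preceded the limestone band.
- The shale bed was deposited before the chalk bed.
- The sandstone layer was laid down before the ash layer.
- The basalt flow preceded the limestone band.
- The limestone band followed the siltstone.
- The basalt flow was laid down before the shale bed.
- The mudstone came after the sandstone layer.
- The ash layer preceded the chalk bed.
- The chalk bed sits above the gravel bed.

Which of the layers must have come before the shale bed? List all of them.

Directly stated before the shale bed: the basalt flow, the conglomerate, and the gravel bed.
The mudstone reaches the shale bed via the mudstone → the conglomerate → the shale bed.
The sandstone layer reaches the shale bed via the sandstone layer → the conglomerate → the shale bed.
No chain forces the ash layer (or any of the others) ahead of the shale bed.

the basalt flow, the conglomerate, the gravel bed, the mudstone, the sandstone layer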